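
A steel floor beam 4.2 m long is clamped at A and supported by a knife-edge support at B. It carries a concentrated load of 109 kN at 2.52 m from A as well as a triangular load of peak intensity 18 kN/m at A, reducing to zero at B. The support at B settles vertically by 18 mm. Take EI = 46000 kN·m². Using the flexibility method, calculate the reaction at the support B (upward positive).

R_B = 21.12 kN

Take the reaction at B as the redundant and release it; the primary structure is a cantilever fixed at A.
Deflection at B on the released cantilever, summing each load's contribution:
  point load 109 at a = 2.52: Pa²(3L − a)/(6EI) = 1163/EI
  triangular load, peak 18 at the fixed end: w₀L⁴/(30EI) = 186.7/EI
  δ_0 = 1350/EI
Tip deflection under a unit load at B: L³/(3EI) = 24.7/EI.
With EI = 46000 kN·m²: δ_0 = 0.029339 m and δ_{BB} = 0.000537 m/kN.
Compatibility — the beam at B must follow the support down by 0.018 m: δ_0 − R_B·δ_{BB} = 0.018, so R_B = (0.029339 − 0.018)/0.000537 = 21.12 kN.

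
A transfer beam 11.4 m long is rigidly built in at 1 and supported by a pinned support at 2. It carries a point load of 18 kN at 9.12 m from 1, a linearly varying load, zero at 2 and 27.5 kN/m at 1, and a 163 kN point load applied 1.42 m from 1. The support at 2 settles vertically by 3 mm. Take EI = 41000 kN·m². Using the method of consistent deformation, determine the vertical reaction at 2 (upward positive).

R_2 = 47.41 kN

Choose R_2 as the redundant. The primary structure is the cantilever fixed at 1.
Deflection at 2 on the released cantilever, summing each load's contribution:
  point load 18 at a = 9.12: Pa²(3L − a)/(6EI) = 6258/EI
  triangular load, peak 27.5 at the fixed end: w₀L⁴/(30EI) = 15482/EI
  point load 163 at a = 1.42: Pa²(3L − a)/(6EI) = 1796/EI
  δ_0 = 23536/EI
Flexibility coefficient — unit upward force at 2: δ_{22} = L³/(3EI) = 493.8/EI.
With EI = 41000 kN·m²: δ_0 = 0.57404 m and δ_{22} = 0.012045 m/kN.
Compatibility — the beam at 2 must follow the support down by 0.003 m: δ_0 − R_2·δ_{22} = 0.003, so R_2 = (0.57404 − 0.003)/0.012045 = 47.41 kN.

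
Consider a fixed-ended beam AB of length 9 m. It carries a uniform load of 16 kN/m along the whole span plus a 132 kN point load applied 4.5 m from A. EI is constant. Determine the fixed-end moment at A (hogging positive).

Release both end moments; the primary structure is a simply-supported span AB with redundants M_A and M_B.
On the primary (simply-supported) span, the end slopes from the loading are:
  at A: UDL 16: wL³/(24EI) = 486/EI
  at B: UDL 16: wL³/(24EI) = 486/EI
  at A: point load 132 at a = 4.5: Pab(L + b)/(6LEI) = 668.2/EI
  at B: point load 132 at a = 4.5: Pab(L + a)/(6LEI) = 668.2/EI
  θ_A0 = 1154/EI,  θ_B0 = 1154/EI
Flexibility coefficients: a unit moment at one end gives L/(3EI) there and L/(6EI) at the far end, so f₁₁ = f₂₂ = 3/EI and f₁₂ = f₂₁ = 1.5/EI.
Compatibility — zero rotation at each built-in end:
  3 M_A + 1.5 M_B = 1154
  1.5 M_A + 3 M_B = 1154
Solving the pair gives M_A = 256.5 kN·m and M_B = 256.5 kN·m (hogging).

M_A = 256.5 kN·m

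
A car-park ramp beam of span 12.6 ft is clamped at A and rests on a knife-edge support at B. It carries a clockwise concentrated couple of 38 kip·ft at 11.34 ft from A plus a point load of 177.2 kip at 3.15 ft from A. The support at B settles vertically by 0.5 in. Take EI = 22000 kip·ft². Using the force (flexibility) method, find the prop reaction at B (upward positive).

Choose R_B as the redundant. The primary structure is the cantilever fixed at A.
Free-end deflection of the primary structure under the applied loading (downward +):
  clockwise couple 38 at a = 11.34: M₀a(2L − a)/(2EI) = 2986/EI
  point load 177.2 at a = 3.15: Pa²(3L − a)/(6EI) = 10154/EI
  δ_0 = 13140/EI
Flexibility coefficient — unit upward force at B: δ_{BB} = L³/(3EI) = 666.8/EI.
With EI = 22000 kip·ft²: δ_0 = 0.59728 ft and δ_{BB} = 0.030309 ft/kip.
Compatibility — the beam at B must follow the support down by 0.04167 ft: δ_0 − R_B·δ_{BB} = 0.04167, so R_B = (0.59728 − 0.04167)/0.030309 = 18.33 kip.

R_B = 18.33 kip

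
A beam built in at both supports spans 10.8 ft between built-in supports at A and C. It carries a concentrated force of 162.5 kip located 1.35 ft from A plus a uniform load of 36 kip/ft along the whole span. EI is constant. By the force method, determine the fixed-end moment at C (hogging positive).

Release both end moments; the primary structure is a simply-supported span AC with redundants M_A and M_C.
End rotations of the released simple span under the applied load (×1/EI):
  at A: point load 162.5 at a = 1.35: Pab(L + b)/(6LEI) = 647.8/EI
  at C: point load 162.5 at a = 1.35: Pab(L + a)/(6LEI) = 388.7/EI
  at A: UDL 36: wL³/(24EI) = 1890/EI
  at C: UDL 36: wL³/(24EI) = 1890/EI
  θ_A0 = 2537/EI,  θ_C0 = 2278/EI
Flexibility coefficients: a unit moment at one end gives L/(3EI) there and L/(6EI) at the far end, so f₁₁ = f₂₂ = 3.6/EI and f₁₂ = f₂₁ = 1.8/EI.
Compatibility — zero rotation at each built-in end:
  3.6 M_A + 1.8 M_C = 2537
  1.8 M_A + 3.6 M_C = 2278
Solving the pair gives M_A = 517.9 kip·ft and M_C = 373.9 kip·ft (hogging).

M_C = 373.9 kip·ft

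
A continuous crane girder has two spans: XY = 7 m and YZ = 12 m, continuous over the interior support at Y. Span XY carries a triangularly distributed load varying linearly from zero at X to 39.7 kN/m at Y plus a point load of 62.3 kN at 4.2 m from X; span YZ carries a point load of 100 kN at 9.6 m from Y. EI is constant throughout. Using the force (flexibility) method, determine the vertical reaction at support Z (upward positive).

Insert a hinge at Y; M_Y is the redundant, and each span becomes simply supported.
Rotations at Y on the released spans (each span's end-slope, ×1/EI):
  span XY: triangular load, peak 39.7: w₀L³/(45EI) = 302.6/EI
  span XY: point load 62.3 at a = 4.2: Pab(L + a)/(6LEI) = 195.4/EI
  span YZ: point load 100 at a = 9.6: Pab(L + b)/(6LEI) = 460.8/EI
  relative rotation θ_0 = (498 + 460.8)/EI = 958.8/EI
A unit hogging moment at Y produces rotation L₁/(3EI) + L₂/(3EI) = 6.333/EI.
Slope continuity at Y: θ_0 = M_Y·6.333/EI, so M_Y = 958.8/6.333 = 151.4 kN·m (hogging).
Span YZ, ΣM about Z: R_Y^{YZ}·12 = 240 + 151.4, so R_Y^{YZ} = 32.62 kN and R_Z = 100 − 32.62 = 67.38 kN.

R_Z = 67.38 kN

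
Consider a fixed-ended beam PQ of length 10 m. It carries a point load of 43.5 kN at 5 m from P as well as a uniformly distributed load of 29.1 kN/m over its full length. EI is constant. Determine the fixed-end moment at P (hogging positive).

Release both end moments; the primary structure is a simply-supported span PQ with redundants M_P and M_Q.
End rotations of the released simple span under the applied load (×1/EI):
  at P: point load 43.5 at a = 5: Pab(L + b)/(6LEI) = 271.9/EI
  at Q: point load 43.5 at a = 5: Pab(L + a)/(6LEI) = 271.9/EI
  at P: UDL 29.1: wL³/(24EI) = 1212/EI
  at Q: UDL 29.1: wL³/(24EI) = 1212/EI
  θ_P0 = 1484/EI,  θ_Q0 = 1484/EI
Flexibility coefficients: a unit moment at one end gives L/(3EI) there and L/(6EI) at the far end, so f₁₁ = f₂₂ = 3.333/EI and f₁₂ = f₂₁ = 1.667/EI.
Compatibility — zero rotation at each built-in end:
  3.333 M_P + 1.667 M_Q = 1484
  1.667 M_P + 3.333 M_Q = 1484
Solving the pair gives M_P = 296.9 kN·m and M_Q = 296.9 kN·m (hogging).

M_P = 296.9 kN·m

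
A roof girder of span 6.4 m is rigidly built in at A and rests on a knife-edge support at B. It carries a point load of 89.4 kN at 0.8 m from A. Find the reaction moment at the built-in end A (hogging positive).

M_A = 58.67 kN·m

Choose R_B as the redundant. The primary structure is the cantilever fixed at A.
Deflection at B on the released cantilever, summing each load's contribution:
  point load 89.4 at a = 0.8: Pa²(3L − a)/(6EI) = 175.5/EI
Flexibility coefficient — unit upward force at B: δ_{BB} = L³/(3EI) = 87.38/EI.
The prop prevents deflection at B: R_B = δ_0/δ_{BB} = 175.5/87.38 = 2.008 kN.
Moment equilibrium about A: M_A = Σ(load moments about A) − R_B·L = 71.52 − 2.008×6.4 = 58.67 kN·m.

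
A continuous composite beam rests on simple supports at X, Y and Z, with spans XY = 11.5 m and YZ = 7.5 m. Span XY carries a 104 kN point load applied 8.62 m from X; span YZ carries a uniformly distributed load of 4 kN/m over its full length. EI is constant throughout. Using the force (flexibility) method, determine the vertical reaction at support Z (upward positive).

Take M_Y as the redundant. Released structure: two simple spans XY and YZ with a hinge at Y.
End slopes at the hinge Y, treating each span as simply supported:
  span XY: point load 104 at a = 8.62: Pab(L + a)/(6LEI) = 752.9/EI
  span YZ: UDL 4: wL³/(24EI) = 70.31/EI
  relative rotation θ_0 = (752.9 + 70.31)/EI = 823.2/EI
A unit hogging moment at Y produces rotation L₁/(3EI) + L₂/(3EI) = 6.333/EI.
Compatibility: M_Y·(L₁+L₂)/(3EI) = θ_0, giving M_Y = 130 kN·m (hogging).
Span YZ, ΣM about Z: R_Y^{YZ}·7.5 = 112.5 + 130, so R_Y^{YZ} = 32.33 kN and R_Z = 30 − 32.33 = -2.33 kN.

R_Z = -2.33 kN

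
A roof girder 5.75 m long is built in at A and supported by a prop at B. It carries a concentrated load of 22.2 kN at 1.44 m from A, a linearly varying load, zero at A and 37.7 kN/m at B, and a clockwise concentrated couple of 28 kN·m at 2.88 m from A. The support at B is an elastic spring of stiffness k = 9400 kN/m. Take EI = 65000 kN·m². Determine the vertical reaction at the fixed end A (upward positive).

R_A = 70.17 kN

Take the reaction at B as the redundant and release it; the primary structure is a cantilever fixed at A.
Primary-structure tip deflection at B by superposition:
  point load 22.2 at a = 1.44: Pa²(3L − a)/(6EI) = 121.3/EI
  triangular load, peak 37.7 at the free end: 11w₀L⁴/(120EI) = 3778/EI
  clockwise couple 28 at a = 2.88: M₀a(2L − a)/(2EI) = 347.6/EI
  δ_0 = 4247/EI
Flexibility coefficient — unit upward force at B: δ_{BB} = L³/(3EI) = 63.37/EI.
With EI = 65000 kN·m²: δ_0 = 0.065331 m and δ_{BB} = 0.000975 m/kN.
Compatibility — the spring shortens by R_B/k under the reaction it provides: δ_0 − R_B·δ_{BB} = R_B/k. With 1/k = 0.000106 m/kN, R_B = δ_0 / (δ_{BB} + 1/k) = 0.065331 / (0.000975 + 0.000106) = 60.42 kN.
Vertical equilibrium: R_A = ΣP − R_B = 130.6 − 60.42 = 70.17 kN.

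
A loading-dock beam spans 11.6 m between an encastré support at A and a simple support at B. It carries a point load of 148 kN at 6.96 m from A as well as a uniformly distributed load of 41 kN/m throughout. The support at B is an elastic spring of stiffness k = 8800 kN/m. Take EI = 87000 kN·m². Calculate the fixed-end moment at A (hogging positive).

Take the reaction at B as the redundant and release it; the primary structure is a cantilever fixed at A.
Deflection at B on the released cantilever, summing each load's contribution:
  point load 148 at a = 6.96: Pa²(3L − a)/(6EI) = 33266/EI
  UDL 41: wL⁴/(8EI) = 92795/EI
  δ_0 = 126061/EI
Flexibility coefficient — unit upward force at B: δ_{BB} = L³/(3EI) = 520.3/EI.
With EI = 87000 kN·m²: δ_0 = 1.449 m and δ_{BB} = 0.00598 m/kN.
Compatibility — the spring shortens by R_B/k under the reaction it provides: δ_0 − R_B·δ_{BB} = R_B/k. With 1/k = 0.000114 m/kN, R_B = δ_0 / (δ_{BB} + 1/k) = 1.449 / (0.00598 + 0.000114) = 237.8 kN.
Moment equilibrium about A: M_A = Σ(load moments about A) − R_B·L = 3789 − 237.8×11.6 = 1030 kN·m.

M_A = 1030 kN·m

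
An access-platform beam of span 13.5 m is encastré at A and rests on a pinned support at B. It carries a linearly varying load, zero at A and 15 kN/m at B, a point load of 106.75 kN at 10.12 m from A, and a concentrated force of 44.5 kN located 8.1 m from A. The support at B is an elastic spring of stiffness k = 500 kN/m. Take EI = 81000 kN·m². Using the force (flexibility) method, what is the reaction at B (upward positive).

R_B = 118.9 kN

Choose R_B as the redundant. The primary structure is the cantilever fixed at A.
Deflection at B on the released cantilever, summing each load's contribution:
  triangular load, peak 15 at the free end: 11w₀L⁴/(120EI) = 45671/EI
  point load 106.75 at a = 10.12: Pa²(3L − a)/(6EI) = 55356/EI
  point load 44.5 at a = 8.1: Pa²(3L − a)/(6EI) = 15766/EI
  δ_0 = 116793/EI
Tip deflection under a unit load at B: L³/(3EI) = 820.1/EI.
With EI = 81000 kN·m²: δ_0 = 1.4419 m and δ_{BB} = 0.010125 m/kN.
Compatibility — the spring shortens by R_B/k under the reaction it provides: δ_0 − R_B·δ_{BB} = R_B/k. With 1/k = 0.002 m/kN, R_B = δ_0 / (δ_{BB} + 1/k) = 1.4419 / (0.010125 + 0.002) = 118.9 kN.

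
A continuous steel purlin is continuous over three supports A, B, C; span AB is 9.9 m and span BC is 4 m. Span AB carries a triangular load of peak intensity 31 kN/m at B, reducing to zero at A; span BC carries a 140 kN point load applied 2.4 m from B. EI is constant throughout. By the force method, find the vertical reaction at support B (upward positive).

Release continuity at B by inserting a hinge; the redundant is the internal moment M_B. The primary structure is two simply-supported spans AB and BC.
Discontinuity in slope at B on the released structure — sum the simple-span end rotations:
  span AB: triangular load, peak 31: w₀L³/(45EI) = 668.4/EI
  span BC: point load 140 at a = 2.4: Pab(L + b)/(6LEI) = 125.4/EI
  relative rotation θ_0 = (668.4 + 125.4)/EI = 793.9/EI
A unit hogging moment at B produces rotation L₁/(3EI) + L₂/(3EI) = 4.633/EI.
Slope continuity at B: θ_0 = M_B·4.633/EI, so M_B = 793.9/4.633 = 171.3 kN·m (hogging).
Span AB, ΣM about A with M_B applied at B: R_B^{AB}·9.9 = 1013 + 171.3, so R_B^{AB} = 119.6 kN and R_A = 153.4 − 119.6 = 33.84 kN.
Span BC, ΣM about C: R_B^{BC}·4 = 224 + 171.3, so R_B^{BC} = 98.83 kN and R_C = 140 − 98.83 = 41.17 kN.
R_B = 119.6 + 98.83 = 218.4 kN.

R_B = 218.4 kN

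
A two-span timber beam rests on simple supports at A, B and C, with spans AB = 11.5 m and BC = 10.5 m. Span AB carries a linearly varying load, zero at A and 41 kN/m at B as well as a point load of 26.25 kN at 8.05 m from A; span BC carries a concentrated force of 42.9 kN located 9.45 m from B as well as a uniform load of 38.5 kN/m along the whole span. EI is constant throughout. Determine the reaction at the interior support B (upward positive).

Take M_B as the redundant. Released structure: two simple spans AB and BC with a hinge at B.
Rotations at B on the released spans (each span's end-slope, ×1/EI):
  span AB: triangular load, peak 41: w₀L³/(45EI) = 1386/EI
  span AB: point load 26.25 at a = 8.05: Pab(L + a)/(6LEI) = 206.6/EI
  span BC: point load 42.9 at a = 9.45: Pab(L + b)/(6LEI) = 78.04/EI
  span BC: UDL 38.5: wL³/(24EI) = 1857/EI
  relative rotation θ_0 = (1592 + 1935)/EI = 3527/EI
A unit hogging moment at B produces rotation L₁/(3EI) + L₂/(3EI) = 7.333/EI.
Slope continuity at B: θ_0 = M_B·7.333/EI, so M_B = 3527/7.333 = 481 kN·m (hogging).
Span AB, ΣM about A with M_B applied at B: R_B^{AB}·11.5 = 2019 + 481, so R_B^{AB} = 217.4 kN and R_A = 262 − 217.4 = 44.63 kN.
Span BC, ΣM about C: R_B^{BC}·10.5 = 2167 + 481, so R_B^{BC} = 252.2 kN and R_C = 447.1 − 252.2 = 194.9 kN.
R_B = 217.4 + 252.2 = 469.6 kN.

R_B = 469.6 kN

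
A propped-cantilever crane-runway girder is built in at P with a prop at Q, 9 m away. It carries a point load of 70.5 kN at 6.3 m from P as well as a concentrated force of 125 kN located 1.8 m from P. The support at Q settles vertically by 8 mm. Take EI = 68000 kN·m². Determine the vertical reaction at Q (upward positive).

Choose R_Q as the redundant. The primary structure is the cantilever fixed at P.
Downward deflection at the released point Q due to the loads:
  point load 70.5 at a = 6.3: Pa²(3L − a)/(6EI) = 9654/EI
  point load 125 at a = 1.8: Pa²(3L − a)/(6EI) = 1701/EI
  δ_0 = 11355/EI
Flexibility coefficient — unit upward force at Q: δ_{QQ} = L³/(3EI) = 243/EI.
With EI = 68000 kN·m²: δ_0 = 0.16698 m and δ_{QQ} = 0.003574 m/kN.
Compatibility — the beam at Q must follow the support down by 0.008 m: δ_0 − R_Q·δ_{QQ} = 0.008, so R_Q = (0.16698 − 0.008)/0.003574 = 44.49 kN.

R_Q = 44.49 kN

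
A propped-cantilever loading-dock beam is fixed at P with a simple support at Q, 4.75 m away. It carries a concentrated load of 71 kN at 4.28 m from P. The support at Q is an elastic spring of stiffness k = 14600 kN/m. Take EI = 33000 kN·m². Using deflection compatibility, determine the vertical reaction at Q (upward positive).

Choose R_Q as the redundant. The primary structure is the cantilever fixed at P.
Downward deflection at the released point Q due to the loads:
  point load 71 at a = 4.28: Pa²(3L − a)/(6EI) = 2161/EI
Flexibility coefficient — unit upward force at Q: δ_{QQ} = L³/(3EI) = 35.72/EI.
With EI = 33000 kN·m²: δ_0 = 0.06549 m and δ_{QQ} = 0.001083 m/kN.
Compatibility — the spring shortens by R_Q/k under the reaction it provides: δ_0 − R_Q·δ_{QQ} = R_Q/k. With 1/k = 0.000068 m/kN, R_Q = δ_0 / (δ_{QQ} + 1/k) = 0.06549 / (0.001083 + 0.000068) = 56.9 kN.

R_Q = 56.9 kN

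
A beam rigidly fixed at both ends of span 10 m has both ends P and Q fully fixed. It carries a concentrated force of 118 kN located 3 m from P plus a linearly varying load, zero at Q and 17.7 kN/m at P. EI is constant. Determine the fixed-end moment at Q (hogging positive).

Release both end moments; the primary structure is a simply-supported span PQ with redundants M_P and M_Q.
Simple-span end rotations at P and Q under the given loads:
  at P: point load 118 at a = 3: Pab(L + b)/(6LEI) = 702.1/EI
  at Q: point load 118 at a = 3: Pab(L + a)/(6LEI) = 536.9/EI
  at P: triangular load, peak 17.7: w₀L³/(45EI) = 393.3/EI
  at Q: triangular load, peak 17.7: 7w₀L³/(360EI) = 344.2/EI
  θ_P0 = 1095/EI,  θ_Q0 = 881.1/EI
Flexibility coefficients: a unit moment at one end gives L/(3EI) there and L/(6EI) at the far end, so f₁₁ = f₂₂ = 3.333/EI and f₁₂ = f₂₁ = 1.667/EI.
Compatibility — zero rotation at each built-in end:
  3.333 M_P + 1.667 M_Q = 1095
  1.667 M_P + 3.333 M_Q = 881.1
Solving the pair gives M_P = 262 kN·m and M_Q = 133.3 kN·m (hogging).

M_Q = 133.3 kN·m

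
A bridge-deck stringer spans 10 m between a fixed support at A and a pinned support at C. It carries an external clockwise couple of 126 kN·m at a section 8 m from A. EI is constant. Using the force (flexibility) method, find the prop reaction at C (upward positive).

Take the reaction at C as the redundant and release it; the primary structure is a cantilever fixed at A.
Free-end deflection of the primary structure under the applied loading (downward +):
  clockwise couple 126 at a = 8: M₀a(2L − a)/(2EI) = 6048/EI
Flexibility coefficient — unit upward force at C: δ_{CC} = L³/(3EI) = 333.3/EI.
The prop prevents deflection at C: R_C = δ_0/δ_{CC} = 6048/333.3 = 18.14 kN.

R_C = 18.14 kN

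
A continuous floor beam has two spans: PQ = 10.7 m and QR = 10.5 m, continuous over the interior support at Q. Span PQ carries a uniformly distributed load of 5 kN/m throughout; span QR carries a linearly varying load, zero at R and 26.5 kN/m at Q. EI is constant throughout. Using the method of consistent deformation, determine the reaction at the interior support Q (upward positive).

R_Q = 144.5 kN

Release continuity at Q by inserting a hinge; the redundant is the internal moment M_Q. The primary structure is two simply-supported spans PQ and QR.
Discontinuity in slope at Q on the released structure — sum the simple-span end rotations:
  span PQ: UDL 5: wL³/(24EI) = 255.2/EI
  span QR: triangular load, peak 26.5: w₀L³/(45EI) = 681.7/EI
  relative rotation θ_0 = (255.2 + 681.7)/EI = 936.9/EI
A unit hogging moment at Q produces rotation L₁/(3EI) + L₂/(3EI) = 7.067/EI.
Compatibility: M_Q·(L₁+L₂)/(3EI) = θ_0, giving M_Q = 132.6 kN·m (hogging).
Span PQ, ΣM about P with M_Q applied at Q: R_Q^{PQ}·10.7 = 286.2 + 132.6, so R_Q^{PQ} = 39.14 kN and R_P = 53.5 − 39.14 = 14.36 kN.
Span QR, ΣM about R: R_Q^{QR}·10.5 = 973.9 + 132.6, so R_Q^{QR} = 105.4 kN and R_R = 139.1 − 105.4 = 33.75 kN.
R_Q = 39.14 + 105.4 = 144.5 kN.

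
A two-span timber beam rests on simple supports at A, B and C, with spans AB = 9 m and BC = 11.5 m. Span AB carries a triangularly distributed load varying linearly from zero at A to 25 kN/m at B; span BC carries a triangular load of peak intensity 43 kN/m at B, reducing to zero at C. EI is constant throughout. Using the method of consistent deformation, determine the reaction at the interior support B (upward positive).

R_B = 293.7 kN

Release continuity at B by inserting a hinge; the redundant is the internal moment M_B. The primary structure is two simply-supported spans AB and BC.
End slopes at the hinge B, treating each span as simply supported:
  span AB: triangular load, peak 25: w₀L³/(45EI) = 405/EI
  span BC: triangular load, peak 43: w₀L³/(45EI) = 1453/EI
  relative rotation θ_0 = (405 + 1453)/EI = 1858/EI
A unit hogging moment at B produces rotation L₁/(3EI) + L₂/(3EI) = 6.833/EI.
Compatibility: M_B·(L₁+L₂)/(3EI) = θ_0, giving M_B = 271.9 kN·m (hogging).
Span AB, ΣM about A with M_B applied at B: R_B^{AB}·9 = 675 + 271.9, so R_B^{AB} = 105.2 kN and R_A = 112.5 − 105.2 = 7.284 kN.
Span BC, ΣM about C: R_B^{BC}·11.5 = 1896 + 271.9, so R_B^{BC} = 188.5 kN and R_C = 247.2 − 188.5 = 58.77 kN.
R_B = 105.2 + 188.5 = 293.7 kN.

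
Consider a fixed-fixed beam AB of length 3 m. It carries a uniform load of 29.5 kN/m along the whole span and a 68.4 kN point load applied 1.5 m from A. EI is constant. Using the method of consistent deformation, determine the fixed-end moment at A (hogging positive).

M_A = 47.77 kN·m

Take the two fixed-end moments M_A, M_B as redundants; the released structure is the simple span AB.
Simple-span end rotations at A and B under the given loads:
  at A: UDL 29.5: wL³/(24EI) = 33.19/EI
  at B: UDL 29.5: wL³/(24EI) = 33.19/EI
  at A: point load 68.4 at a = 1.5: Pab(L + b)/(6LEI) = 38.48/EI
  at B: point load 68.4 at a = 1.5: Pab(L + a)/(6LEI) = 38.48/EI
  θ_A0 = 71.66/EI,  θ_B0 = 71.66/EI
Flexibility coefficients: a unit moment at one end gives L/(3EI) there and L/(6EI) at the far end, so f₁₁ = f₂₂ = 1/EI and f₁₂ = f₂₁ = 0.5/EI.
Compatibility — zero rotation at each built-in end:
  1 M_A + 0.5 M_B = 71.66
  0.5 M_A + 1 M_B = 71.66
Solving the pair gives M_A = 47.77 kN·m and M_B = 47.77 kN·m (hogging).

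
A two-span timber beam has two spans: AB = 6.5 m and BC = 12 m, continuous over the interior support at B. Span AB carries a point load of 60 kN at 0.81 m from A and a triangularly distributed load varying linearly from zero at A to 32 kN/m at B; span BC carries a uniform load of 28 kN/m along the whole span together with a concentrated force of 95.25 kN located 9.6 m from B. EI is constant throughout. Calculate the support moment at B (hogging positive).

M_B = 438.2 kN·m

Take M_B as the redundant. Released structure: two simple spans AB and BC with a hinge at B.
End slopes at the hinge B, treating each span as simply supported:
  span AB: point load 60 at a = 0.81: Pab(L + a)/(6LEI) = 51.83/EI
  span AB: triangular load, peak 32: w₀L³/(45EI) = 195.3/EI
  span BC: UDL 28: wL³/(24EI) = 2016/EI
  span BC: point load 95.25 at a = 9.6: Pab(L + b)/(6LEI) = 438.9/EI
  relative rotation θ_0 = (247.1 + 2455)/EI = 2702/EI
A unit hogging moment at B produces rotation L₁/(3EI) + L₂/(3EI) = 6.167/EI.
Slope continuity at B: θ_0 = M_B·6.167/EI, so M_B = 2702/6.167 = 438.2 kN·m (hogging).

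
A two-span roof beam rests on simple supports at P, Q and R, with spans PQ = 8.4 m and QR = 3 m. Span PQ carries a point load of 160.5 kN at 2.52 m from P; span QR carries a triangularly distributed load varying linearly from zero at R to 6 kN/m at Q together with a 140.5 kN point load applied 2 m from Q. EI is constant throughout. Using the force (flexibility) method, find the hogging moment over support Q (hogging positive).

Insert a hinge at Q; M_Q is the redundant, and each span becomes simply supported.
Rotations at Q on the released spans (each span's end-slope, ×1/EI):
  span PQ: point load 160.5 at a = 2.52: Pab(L + a)/(6LEI) = 515.3/EI
  span QR: triangular load, peak 6: w₀L³/(45EI) = 3.6/EI
  span QR: point load 140.5 at a = 2: Pab(L + b)/(6LEI) = 62.44/EI
  relative rotation θ_0 = (515.3 + 66.04)/EI = 581.3/EI
A unit hogging moment at Q produces rotation L₁/(3EI) + L₂/(3EI) = 3.8/EI.
Slope continuity at Q: θ_0 = M_Q·3.8/EI, so M_Q = 581.3/3.8 = 153 kN·m (hogging).

M_Q = 153 kN·m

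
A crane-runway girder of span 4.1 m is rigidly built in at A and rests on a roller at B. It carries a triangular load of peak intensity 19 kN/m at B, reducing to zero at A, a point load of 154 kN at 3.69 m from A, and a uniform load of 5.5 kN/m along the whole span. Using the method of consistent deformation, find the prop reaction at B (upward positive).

Release the roller at B. Primary structure: cantilever fixed at A.
Primary-structure tip deflection at B by superposition:
  triangular load, peak 19 at the free end: 11w₀L⁴/(120EI) = 492.2/EI
  point load 154 at a = 3.69: Pa²(3L − a)/(6EI) = 3009/EI
  UDL 5.5: wL⁴/(8EI) = 194.3/EI
  δ_0 = 3695/EI
Flexibility coefficient — unit upward force at B: δ_{BB} = L³/(3EI) = 22.97/EI.
The prop prevents deflection at B: R_B = δ_0/δ_{BB} = 3695/22.97 = 160.9 kN.

R_B = 160.9 kN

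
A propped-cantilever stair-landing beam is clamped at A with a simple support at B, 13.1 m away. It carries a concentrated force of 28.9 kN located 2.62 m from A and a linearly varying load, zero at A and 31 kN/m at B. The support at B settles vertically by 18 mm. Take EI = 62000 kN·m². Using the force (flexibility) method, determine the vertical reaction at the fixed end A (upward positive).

R_A = 120.1 kN

Take the reaction at B as the redundant and release it; the primary structure is a cantilever fixed at A.
Downward deflection at the released point B due to the loads:
  point load 28.9 at a = 2.62: Pa²(3L − a)/(6EI) = 1213/EI
  triangular load, peak 31 at the free end: 11w₀L⁴/(120EI) = 83687/EI
  δ_0 = 84900/EI
Tip deflection under a unit load at B: L³/(3EI) = 749.4/EI.
With EI = 62000 kN·m²: δ_0 = 1.3694 m and δ_{BB} = 0.012087 m/kN.
Compatibility — the beam at B must follow the support down by 0.018 m: δ_0 − R_B·δ_{BB} = 0.018, so R_B = (1.3694 − 0.018)/0.012087 = 111.8 kN.
Vertical equilibrium: R_A = ΣP − R_B = 231.9 − 111.8 = 120.1 kN.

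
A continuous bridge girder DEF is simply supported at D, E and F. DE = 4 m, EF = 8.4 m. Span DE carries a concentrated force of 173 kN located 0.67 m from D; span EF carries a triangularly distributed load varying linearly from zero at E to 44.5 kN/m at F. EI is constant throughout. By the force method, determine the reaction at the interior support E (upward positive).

Take M_E as the redundant. Released structure: two simple spans DE and EF with a hinge at E.
Rotations at E on the released spans (each span's end-slope, ×1/EI):
  span DE: point load 173 at a = 0.67: Pab(L + a)/(6LEI) = 75.11/EI
  span EF: triangular load, peak 44.5: 7w₀L³/(360EI) = 512.9/EI
  relative rotation θ_0 = (75.11 + 512.9)/EI = 588/EI
A unit hogging moment at E produces rotation L₁/(3EI) + L₂/(3EI) = 4.133/EI.
Slope continuity at E: θ_0 = M_E·4.133/EI, so M_E = 588/4.133 = 142.2 kN·m (hogging).
Span DE, ΣM about D with M_E applied at E: R_E^{DE}·4 = 115.9 + 142.2, so R_E^{DE} = 64.54 kN and R_D = 173 − 64.54 = 108.5 kN.
Span EF, ΣM about F: R_E^{EF}·8.4 = 523.3 + 142.2, so R_E^{EF} = 79.23 kN and R_F = 186.9 − 79.23 = 107.7 kN.
R_E = 64.54 + 79.23 = 143.8 kN.

R_E = 143.8 kN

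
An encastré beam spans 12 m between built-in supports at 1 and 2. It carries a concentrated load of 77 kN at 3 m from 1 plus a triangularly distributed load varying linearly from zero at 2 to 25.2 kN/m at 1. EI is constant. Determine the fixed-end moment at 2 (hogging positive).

M_2 = 164.3 kN·m

Release both end moments; the primary structure is a simply-supported span 12 with redundants M_1 and M_2.
On the primary (simply-supported) span, the end slopes from the loading are:
  at 1: point load 77 at a = 3: Pab(L + b)/(6LEI) = 606.4/EI
  at 2: point load 77 at a = 3: Pab(L + a)/(6LEI) = 433.1/EI
  at 1: triangular load, peak 25.2: w₀L³/(45EI) = 967.7/EI
  at 2: triangular load, peak 25.2: 7w₀L³/(360EI) = 846.7/EI
  θ_10 = 1574/EI,  θ_20 = 1280/EI
Flexibility coefficients: a unit moment at one end gives L/(3EI) there and L/(6EI) at the far end, so f₁₁ = f₂₂ = 4/EI and f₁₂ = f₂₁ = 2/EI.
Compatibility — zero rotation at each built-in end:
  4 M_1 + 2 M_2 = 1574
  2 M_1 + 4 M_2 = 1280
Solving the pair gives M_1 = 311.4 kN·m and M_2 = 164.3 kN·m (hogging).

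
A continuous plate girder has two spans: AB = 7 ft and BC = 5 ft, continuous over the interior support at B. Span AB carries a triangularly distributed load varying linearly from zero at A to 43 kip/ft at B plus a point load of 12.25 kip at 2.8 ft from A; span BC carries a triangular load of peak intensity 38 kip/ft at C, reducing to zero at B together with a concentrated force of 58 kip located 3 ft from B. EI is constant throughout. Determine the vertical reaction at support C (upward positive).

Insert a hinge at B; M_B is the redundant, and each span becomes simply supported.
End slopes at the hinge B, treating each span as simply supported:
  span AB: triangular load, peak 43: w₀L³/(45EI) = 327.8/EI
  span AB: point load 12.25 at a = 2.8: Pab(L + a)/(6LEI) = 33.61/EI
  span BC: triangular load, peak 38: 7w₀L³/(360EI) = 92.36/EI
  span BC: point load 58 at a = 3: Pab(L + b)/(6LEI) = 81.2/EI
  relative rotation θ_0 = (361.4 + 173.6)/EI = 534.9/EI
A unit hogging moment at B produces rotation L₁/(3EI) + L₂/(3EI) = 4/EI.
Compatibility: M_B·(L₁+L₂)/(3EI) = θ_0, giving M_B = 133.7 kip·ft (hogging).
Span BC, ΣM about C: R_B^{BC}·5 = 274.3 + 133.7, so R_B^{BC} = 81.61 kip and R_C = 153 − 81.61 = 71.39 kip.

R_C = 71.39 kip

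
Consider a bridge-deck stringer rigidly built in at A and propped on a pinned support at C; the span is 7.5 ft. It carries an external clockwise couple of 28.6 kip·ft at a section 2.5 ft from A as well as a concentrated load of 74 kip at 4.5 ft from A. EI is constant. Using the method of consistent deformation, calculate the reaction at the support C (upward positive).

R_C = 35.15 kip

Take the reaction at C as the redundant and release it; the primary structure is a cantilever fixed at A.
Downward deflection at the released point C due to the loads:
  clockwise couple 28.6 at a = 2.5: M₀a(2L − a)/(2EI) = 446.9/EI
  point load 74 at a = 4.5: Pa²(3L − a)/(6EI) = 4496/EI
  δ_0 = 4942/EI
Tip deflection under a unit load at C: L³/(3EI) = 140.6/EI.
Compatibility at C: δ_0 − R_C·δ_{CC} = 0, so R_C = 4942/140.6 = 35.15 kip.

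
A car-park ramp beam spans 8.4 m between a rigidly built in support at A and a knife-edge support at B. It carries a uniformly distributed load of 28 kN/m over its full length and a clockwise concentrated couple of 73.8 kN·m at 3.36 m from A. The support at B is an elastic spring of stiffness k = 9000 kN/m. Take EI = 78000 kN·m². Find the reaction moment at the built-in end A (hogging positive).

Choose R_B as the redundant. The primary structure is the cantilever fixed at A.
Free-end deflection of the primary structure under the applied loading (downward +):
  UDL 28: wL⁴/(8EI) = 17425/EI
  clockwise couple 73.8 at a = 3.36: M₀a(2L − a)/(2EI) = 1666/EI
  δ_0 = 19092/EI
Flexibility coefficient — unit upward force at B: δ_{BB} = L³/(3EI) = 197.6/EI.
With EI = 78000 kN·m²: δ_0 = 0.24477 m and δ_{BB} = 0.002533 m/kN.
Compatibility — the spring shortens by R_B/k under the reaction it provides: δ_0 − R_B·δ_{BB} = R_B/k. With 1/k = 0.000111 m/kN, R_B = δ_0 / (δ_{BB} + 1/k) = 0.24477 / (0.002533 + 0.000111) = 92.57 kN.
Moment equilibrium about A: M_A = Σ(load moments about A) − R_B·L = 1062 − 92.57×8.4 = 284 kN·m.

M_A = 284 kN·m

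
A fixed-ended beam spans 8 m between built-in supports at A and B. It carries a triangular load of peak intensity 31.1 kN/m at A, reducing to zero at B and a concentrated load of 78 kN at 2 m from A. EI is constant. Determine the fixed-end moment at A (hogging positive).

M_A = 187.3 kN·m

Take the two fixed-end moments M_A, M_B as redundants; the released structure is the simple span AB.
On the primary (simply-supported) span, the end slopes from the loading are:
  at A: triangular load, peak 31.1: w₀L³/(45EI) = 353.8/EI
  at B: triangular load, peak 31.1: 7w₀L³/(360EI) = 309.6/EI
  at A: point load 78 at a = 2: Pab(L + b)/(6LEI) = 273/EI
  at B: point load 78 at a = 2: Pab(L + a)/(6LEI) = 195/EI
  θ_A0 = 626.8/EI,  θ_B0 = 504.6/EI
Flexibility coefficients: a unit moment at one end gives L/(3EI) there and L/(6EI) at the far end, so f₁₁ = f₂₂ = 2.667/EI and f₁₂ = f₂₁ = 1.333/EI.
Compatibility — zero rotation at each built-in end:
  2.667 M_A + 1.333 M_B = 626.8
  1.333 M_A + 2.667 M_B = 504.6
Solving the pair gives M_A = 187.3 kN·m and M_B = 95.6 kN·m (hogging).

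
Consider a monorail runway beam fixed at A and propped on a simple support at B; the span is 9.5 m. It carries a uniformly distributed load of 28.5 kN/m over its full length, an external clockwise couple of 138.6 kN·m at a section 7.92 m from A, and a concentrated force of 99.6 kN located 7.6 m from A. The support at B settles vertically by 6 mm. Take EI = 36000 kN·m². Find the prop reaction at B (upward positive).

Take the reaction at B as the redundant and release it; the primary structure is a cantilever fixed at A.
Primary-structure tip deflection at B by superposition:
  UDL 28.5: wL⁴/(8EI) = 29017/EI
  clockwise couple 138.6 at a = 7.92: M₀a(2L − a)/(2EI) = 6081/EI
  point load 99.6 at a = 7.6: Pa²(3L − a)/(6EI) = 20039/EI
  δ_0 = 55137/EI
Tip deflection under a unit load at B: L³/(3EI) = 285.8/EI.
With EI = 36000 kN·m²: δ_0 = 1.5316 m and δ_{BB} = 0.007939 m/kN.
Compatibility — the beam at B must follow the support down by 0.006 m: δ_0 − R_B·δ_{BB} = 0.006, so R_B = (1.5316 − 0.006)/0.007939 = 192.2 kN.

R_B = 192.2 kN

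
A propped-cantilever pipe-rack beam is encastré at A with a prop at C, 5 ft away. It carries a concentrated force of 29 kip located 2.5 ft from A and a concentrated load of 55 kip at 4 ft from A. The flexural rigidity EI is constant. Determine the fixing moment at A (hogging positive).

Release the roller at C. Primary structure: cantilever fixed at A.
Downward deflection at the released point C due to the loads:
  point load 29 at a = 2.5: Pa²(3L − a)/(6EI) = 377.6/EI
  point load 55 at a = 4: Pa²(3L − a)/(6EI) = 1613/EI
  δ_0 = 1991/EI
Flexibility coefficient — unit upward force at C: δ_{CC} = L³/(3EI) = 41.67/EI.
The prop prevents deflection at C: R_C = δ_0/δ_{CC} = 1991/41.67 = 47.78 kip.
Moment equilibrium about A: M_A = Σ(load moments about A) − R_C·L = 292.5 − 47.78×5 = 53.59 kip·ft.

M_A = 53.59 kip·ft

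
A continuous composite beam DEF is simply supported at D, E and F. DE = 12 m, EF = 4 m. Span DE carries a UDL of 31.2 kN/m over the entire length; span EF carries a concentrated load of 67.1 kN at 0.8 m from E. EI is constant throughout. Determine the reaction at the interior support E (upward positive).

Take M_E as the redundant. Released structure: two simple spans DE and EF with a hinge at E.
Discontinuity in slope at E on the released structure — sum the simple-span end rotations:
  span DE: UDL 31.2: wL³/(24EI) = 2246/EI
  span EF: point load 67.1 at a = 0.8: Pab(L + b)/(6LEI) = 51.53/EI
  relative rotation θ_0 = (2246 + 51.53)/EI = 2298/EI
A unit hogging moment at E produces rotation L₁/(3EI) + L₂/(3EI) = 5.333/EI.
Slope continuity at E: θ_0 = M_E·5.333/EI, so M_E = 2298/5.333 = 430.9 kN·m (hogging).
Span DE, ΣM about D with M_E applied at E: R_E^{DE}·12 = 2246 + 430.9, so R_E^{DE} = 223.1 kN and R_D = 374.4 − 223.1 = 151.3 kN.
Span EF, ΣM about F: R_E^{EF}·4 = 214.7 + 430.9, so R_E^{EF} = 161.4 kN and R_F = 67.1 − 161.4 = -94.3 kN.
R_E = 223.1 + 161.4 = 384.5 kN.

R_E = 384.5 kN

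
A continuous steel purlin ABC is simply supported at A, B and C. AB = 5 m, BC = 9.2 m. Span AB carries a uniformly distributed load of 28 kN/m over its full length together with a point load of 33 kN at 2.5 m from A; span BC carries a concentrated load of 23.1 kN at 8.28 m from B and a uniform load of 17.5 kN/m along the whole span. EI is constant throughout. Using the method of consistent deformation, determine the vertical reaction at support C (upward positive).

R_C = 82.98 kN

Insert a hinge at B; M_B is the redundant, and each span becomes simply supported.
End slopes at the hinge B, treating each span as simply supported:
  span AB: UDL 28: wL³/(24EI) = 145.8/EI
  span AB: point load 33 at a = 2.5: Pab(L + a)/(6LEI) = 51.56/EI
  span BC: point load 23.1 at a = 8.28: Pab(L + b)/(6LEI) = 32.26/EI
  span BC: UDL 17.5: wL³/(24EI) = 567.8/EI
  relative rotation θ_0 = (197.4 + 600.1)/EI = 797.4/EI
A unit hogging moment at B produces rotation L₁/(3EI) + L₂/(3EI) = 4.733/EI.
Slope continuity at B: θ_0 = M_B·4.733/EI, so M_B = 797.4/4.733 = 168.5 kN·m (hogging).
Span BC, ΣM about C: R_B^{BC}·9.2 = 761.9 + 168.5, so R_B^{BC} = 101.1 kN and R_C = 184.1 − 101.1 = 82.98 kN.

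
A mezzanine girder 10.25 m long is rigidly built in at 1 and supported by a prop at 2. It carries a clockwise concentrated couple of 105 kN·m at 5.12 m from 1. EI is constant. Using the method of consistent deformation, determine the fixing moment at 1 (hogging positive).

Choose R_2 as the redundant. The primary structure is the cantilever fixed at 1.
Free-end deflection of the primary structure under the applied loading (downward +):
  clockwise couple 105 at a = 5.12: M₀a(2L − a)/(2EI) = 4134/EI
Flexibility coefficient — unit upward force at 2: δ_{22} = L³/(3EI) = 359/EI.
The prop prevents deflection at 2: R_2 = δ_0/δ_{22} = 4134/359 = 11.52 kN.
Moment equilibrium about 1: M_1 = Σ(load moments about 1) − R_2·L = 105 − 11.52×10.25 = -13.05 kN·m.

M_1 = -13.05 kN·m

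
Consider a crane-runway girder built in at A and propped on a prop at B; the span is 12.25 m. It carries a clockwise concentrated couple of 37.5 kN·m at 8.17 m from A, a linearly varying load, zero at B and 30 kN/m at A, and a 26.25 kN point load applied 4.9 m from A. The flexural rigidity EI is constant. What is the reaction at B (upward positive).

Take the reaction at B as the redundant and release it; the primary structure is a cantilever fixed at A.
Primary-structure tip deflection at B by superposition:
  clockwise couple 37.5 at a = 8.17: M₀a(2L − a)/(2EI) = 2502/EI
  triangular load, peak 30 at the fixed end: w₀L⁴/(30EI) = 22519/EI
  point load 26.25 at a = 4.9: Pa²(3L − a)/(6EI) = 3346/EI
  δ_0 = 28366/EI
Flexibility coefficient — unit upward force at B: δ_{BB} = L³/(3EI) = 612.8/EI.
The prop prevents deflection at B: R_B = δ_0/δ_{BB} = 28366/612.8 = 46.29 kN.

R_B = 46.29 kN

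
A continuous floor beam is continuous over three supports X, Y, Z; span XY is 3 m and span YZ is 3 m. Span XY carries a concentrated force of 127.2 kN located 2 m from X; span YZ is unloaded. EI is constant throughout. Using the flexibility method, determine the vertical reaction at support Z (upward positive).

Release continuity at Y by inserting a hinge; the redundant is the internal moment M_Y. The primary structure is two simply-supported spans XY and YZ.
End slopes at the hinge Y, treating each span as simply supported:
  span XY: point load 127.2 at a = 2: Pab(L + a)/(6LEI) = 70.67/EI
  relative rotation θ_0 = (70.67 + 0)/EI = 70.67/EI
A unit hogging moment at Y produces rotation L₁/(3EI) + L₂/(3EI) = 2/EI.
Compatibility: M_Y·(L₁+L₂)/(3EI) = θ_0, giving M_Y = 35.33 kN·m (hogging).
Span YZ, ΣM about Z: R_Y^{YZ}·3 = 0 + 35.33, so R_Y^{YZ} = 11.78 kN and R_Z = 0 − 11.78 = -11.78 kN.

R_Z = -11.78 kN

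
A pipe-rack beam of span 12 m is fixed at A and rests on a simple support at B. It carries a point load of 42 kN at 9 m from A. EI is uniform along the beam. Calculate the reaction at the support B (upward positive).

R_B = 26.58 kN

Take the reaction at B as the redundant and release it; the primary structure is a cantilever fixed at A.
Free-end deflection of the primary structure under the applied loading (downward +):
  point load 42 at a = 9: Pa²(3L − a)/(6EI) = 15309/EI
Tip deflection under a unit load at B: L³/(3EI) = 576/EI.
Compatibility at B: δ_0 − R_B·δ_{BB} = 0, so R_B = 15309/576 = 26.58 kN.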